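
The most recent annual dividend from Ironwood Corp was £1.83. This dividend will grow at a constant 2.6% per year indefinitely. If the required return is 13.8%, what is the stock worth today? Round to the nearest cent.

£16.76

D₁ = D₀ × (1 + g) = £1.83 × 1.026 = £1.8776
Growing perpetuity: P = D₁ / (r − g) = £1.8776 / (0.138 − 0.026) = £16.76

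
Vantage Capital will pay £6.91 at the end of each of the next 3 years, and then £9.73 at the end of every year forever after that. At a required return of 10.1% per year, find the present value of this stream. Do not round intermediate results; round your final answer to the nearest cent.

PV of 3-year annuity: £6.91 × [1 − (1+0.101)^−3] / 0.101 = 17.15394
Perpetuity value at year 3: £9.73 / 0.101 = 96.33663
PV of perpetuity: 96.33663 / (1+0.101)^3 = 72.18210
Total PV = 17.15394 + 72.18210 = 89.33604

£89.34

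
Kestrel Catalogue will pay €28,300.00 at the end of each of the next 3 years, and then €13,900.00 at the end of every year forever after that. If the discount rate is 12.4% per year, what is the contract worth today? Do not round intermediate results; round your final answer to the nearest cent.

€146446.79

PV of 3-year annuity: €28,300.00 × [1 − (1+0.124)^−3] / 0.124 = 67507.32636
Perpetuity value at year 3: €13,900.00 / 0.124 = 112096.77419
PV of perpetuity: 112096.77419 / (1+0.124)^3 = 78939.46549
Total PV = 67507.32636 + 78939.46549 = 146446.79184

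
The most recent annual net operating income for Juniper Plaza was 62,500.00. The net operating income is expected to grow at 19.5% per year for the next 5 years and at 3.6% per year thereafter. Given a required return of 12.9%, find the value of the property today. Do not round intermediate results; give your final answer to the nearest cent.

1296736.50

D_1 = 74687.50000
D_2 = 89251.56250
D_3 = 106655.61719
D_4 = 127453.46254
D_5 = 152306.88773
Terminal value at year 5: TV = D_5×(1+g_2)/(r−g_2) = 157789.93569/0.093 = 1696665.97519
P_0 = D_1/(1+r)^1 + D_2/(1+r)^2 + D_3/(1+r)^3 + D_4/(1+r)^4 + D_5/(1+r)^5 + TV/(1+r)^5
    = 66153.67582 + 70020.94119 + 74114.28231 + 78446.91528 + 83032.82884 + 924967.85679 = 1296736.50023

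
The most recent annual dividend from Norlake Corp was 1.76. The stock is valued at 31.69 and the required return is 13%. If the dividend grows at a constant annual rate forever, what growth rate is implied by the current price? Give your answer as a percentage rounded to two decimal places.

7.05%

P = D₀(1+g)/(r−g) ⇒ P(r−g) = D₀(1+g) ⇒ g(P+D₀) = P·r − D₀
g = (P·r − D₀)/(P + D₀) = (31.69×0.13 − 1.76) / (31.69 + 1.76) = 0.070544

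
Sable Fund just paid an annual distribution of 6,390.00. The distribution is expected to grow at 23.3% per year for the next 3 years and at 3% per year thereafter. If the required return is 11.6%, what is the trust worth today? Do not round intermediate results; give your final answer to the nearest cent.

126691.26

D_1 = 7878.87000
D_2 = 9714.64671
D_3 = 11978.15939
Terminal value at year 3: TV = D_3×(1+g_2)/(r−g_2) = 12337.50418/0.086 = 143459.35087
P_0 = D_1/(1+r)^1 + D_2/(1+r)^2 + D_3/(1+r)^3 + TV/(1+r)^3
    = 7059.91935 + 7800.07219 + 8617.82169 + 103213.44587 = 126691.25911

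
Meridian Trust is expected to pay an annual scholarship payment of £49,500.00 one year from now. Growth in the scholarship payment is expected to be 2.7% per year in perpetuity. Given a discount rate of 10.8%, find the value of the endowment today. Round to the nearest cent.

Growing perpetuity: P = D₁ / (r − g) = £49,500.0000 / (0.108 − 0.027) = £611,111.11

£611111.11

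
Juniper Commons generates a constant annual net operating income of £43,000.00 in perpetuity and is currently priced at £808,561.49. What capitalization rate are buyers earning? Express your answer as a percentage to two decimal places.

P = C/r ⇒ r = C/P = £43,000.00/£808,561.49 = 0.053181

5.32%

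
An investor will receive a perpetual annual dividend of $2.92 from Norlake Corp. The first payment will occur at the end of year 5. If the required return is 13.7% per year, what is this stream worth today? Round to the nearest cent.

$12.75

Value at end of year 4: C / r = $2.92 / 0.137 = $21.3139
Discount to today: PV = $21.3139 / (1 + 0.137)^4 = $21.3139 / 1.671252 = $12.75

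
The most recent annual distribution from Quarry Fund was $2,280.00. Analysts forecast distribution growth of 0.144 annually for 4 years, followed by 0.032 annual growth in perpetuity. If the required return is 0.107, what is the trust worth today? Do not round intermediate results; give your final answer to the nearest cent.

D_1 = 2608.32000
D_2 = 2983.91808
D_3 = 3413.60228
D_4 = 3905.16101
Terminal value at year 4: TV = D_4×(1+g_2)/(r−g_2) = 4030.12616/0.075 = 53735.01553
P_0 = D_1/(1+r)^1 + D_2/(1+r)^2 + D_3/(1+r)^3 + D_4/(1+r)^4 + TV/(1+r)^4
    = 2356.20596 + 2434.95901 + 2516.34427 + 2600.44972 + 35782.18817 = 45690.14713

$45690.15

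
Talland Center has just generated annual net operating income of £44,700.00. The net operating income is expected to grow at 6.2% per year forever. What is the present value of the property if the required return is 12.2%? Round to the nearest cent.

D₁ = D₀ × (1 + g) = £44,700.00 × 1.062 = £47,471.4000
Growing perpetuity: P = D₁ / (r − g) = £47,471.4000 / (0.122 − 0.062) = £791,190.00

£791190.00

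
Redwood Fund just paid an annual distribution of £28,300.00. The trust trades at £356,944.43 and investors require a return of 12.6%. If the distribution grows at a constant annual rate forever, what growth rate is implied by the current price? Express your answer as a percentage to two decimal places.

4.33%

P = D₀(1+g)/(r−g) ⇒ P(r−g) = D₀(1+g) ⇒ g(P+D₀) = P·r − D₀
g = (P·r − D₀)/(P + D₀) = (£356,944.43×0.126 − £28,300.00) / (£356,944.43 + £28,300.00) = 0.043284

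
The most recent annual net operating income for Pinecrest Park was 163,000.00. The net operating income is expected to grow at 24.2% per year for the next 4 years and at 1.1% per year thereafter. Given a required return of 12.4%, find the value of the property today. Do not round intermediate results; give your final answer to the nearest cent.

3016158.15

D_1 = 202446.00000
D_2 = 251437.93200
D_3 = 312285.91154
D_4 = 387859.10214
Terminal value at year 4: TV = D_4×(1+g_2)/(r−g_2) = 392125.55226/0.113 = 3470137.63063
P_0 = D_1/(1+r)^1 + D_2/(1+r)^2 + D_3/(1+r)^3 + D_4/(1+r)^4 + TV/(1+r)^4
    = 180112.09964 + 199020.66527 + 219914.29382 + 243001.38161 + 2174109.70627 = 3016158.14662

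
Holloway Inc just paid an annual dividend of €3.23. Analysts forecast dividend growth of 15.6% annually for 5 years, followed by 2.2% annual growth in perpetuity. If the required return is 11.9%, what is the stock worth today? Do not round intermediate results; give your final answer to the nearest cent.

€57.87

D_1 = 3.73388
D_2 = 4.31637
D_3 = 4.98972
D_4 = 5.76811
D_5 = 6.66794
Terminal value at year 5: TV = D_5×(1+g_2)/(r−g_2) = 6.81463/0.097 = 70.25397
P_0 = D_1/(1+r)^1 + D_2/(1+r)^2 + D_3/(1+r)^3 + D_4/(1+r)^4 + D_5/(1+r)^5 + TV/(1+r)^5
    = 3.33680 + 3.44713 + 3.56111 + 3.67886 + 3.80050 + 40.04243 = 57.86684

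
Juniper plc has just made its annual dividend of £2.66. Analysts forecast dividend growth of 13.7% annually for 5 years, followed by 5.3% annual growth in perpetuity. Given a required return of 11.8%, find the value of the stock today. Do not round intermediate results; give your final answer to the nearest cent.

£60.87

D_1 = 3.02442
D_2 = 3.43877
D_3 = 3.90988
D_4 = 4.44553
D_5 = 5.05457
Terminal value at year 5: TV = D_5×(1+g_2)/(r−g_2) = 5.32246/0.065 = 81.88399
P_0 = D_1/(1+r)^1 + D_2/(1+r)^2 + D_3/(1+r)^3 + D_4/(1+r)^4 + D_5/(1+r)^5 + TV/(1+r)^5
    = 2.70521 + 2.75118 + 2.79793 + 2.84548 + 2.89384 + 46.88025 = 60.87390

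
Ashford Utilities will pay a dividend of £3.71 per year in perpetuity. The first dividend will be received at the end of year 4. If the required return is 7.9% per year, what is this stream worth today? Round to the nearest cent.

£37.38

Value at end of year 3: C / r = £3.71 / 0.079 = £46.9620
Discount to today: PV = £46.9620 / (1 + 0.079)^3 = £46.9620 / 1.256216 = £37.38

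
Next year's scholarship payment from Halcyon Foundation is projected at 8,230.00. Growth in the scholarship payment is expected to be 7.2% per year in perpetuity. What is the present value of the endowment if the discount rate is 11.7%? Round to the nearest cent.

182888.89

Growing perpetuity: P = D₁ / (r − g) = 8,230.0000 / (0.117 − 0.072) = 182,888.89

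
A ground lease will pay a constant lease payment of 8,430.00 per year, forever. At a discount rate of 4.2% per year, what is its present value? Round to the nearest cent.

Level perpetuity: PV = C / r = 8,430.00 / 0.042 = 200,714.29

200714.29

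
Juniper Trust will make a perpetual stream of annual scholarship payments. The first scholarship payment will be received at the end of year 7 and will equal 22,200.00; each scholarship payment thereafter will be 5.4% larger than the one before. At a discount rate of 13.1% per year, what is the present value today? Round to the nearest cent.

Value at end of year 6: C₁ / (r − g) = 22,200.00 / (0.131 − 0.054) = 288,311.6883
Discount to today: PV = 288,311.6883 / (1 + 0.131)^6 = 288,311.6883 / 2.093031 = 137,748.42

137748.42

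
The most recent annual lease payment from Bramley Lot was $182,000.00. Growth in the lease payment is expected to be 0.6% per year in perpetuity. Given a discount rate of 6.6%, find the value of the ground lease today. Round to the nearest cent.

$3051533.33

D₁ = D₀ × (1 + g) = $182,000.00 × 1.006 = $183,092.0000
Growing perpetuity: P = D₁ / (r − g) = $183,092.0000 / (0.066 − 0.006) = $3,051,533.33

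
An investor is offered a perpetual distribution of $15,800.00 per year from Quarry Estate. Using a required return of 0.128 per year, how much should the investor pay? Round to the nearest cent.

Level perpetuity: PV = C / r = $15,800.00 / 0.128 = $123,437.50

$123437.50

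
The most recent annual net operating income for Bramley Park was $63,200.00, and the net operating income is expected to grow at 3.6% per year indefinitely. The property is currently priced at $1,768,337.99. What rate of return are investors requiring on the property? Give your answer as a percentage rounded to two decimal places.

D₁ = $63,200.00 × 1.036 = $65,475.2000
P = D₁/(r − g) ⇒ r = D₁/P + g = $65,475.2000/$1,768,337.99 + 0.036 = 0.037026 + 0.036 = 0.073026

7.30%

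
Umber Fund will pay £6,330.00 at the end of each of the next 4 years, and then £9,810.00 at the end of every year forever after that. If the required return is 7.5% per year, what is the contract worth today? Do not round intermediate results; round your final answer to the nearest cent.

£119144.34

PV of 4-year annuity: £6,330.00 × [1 − (1+0.075)^−4] / 0.075 = 21201.23529
Perpetuity value at year 4: £9,810.00 / 0.075 = 130800.00000
PV of perpetuity: 130800.00000 / (1+0.075)^4 = 97943.10929
Total PV = 21201.23529 + 97943.10929 = 119144.34458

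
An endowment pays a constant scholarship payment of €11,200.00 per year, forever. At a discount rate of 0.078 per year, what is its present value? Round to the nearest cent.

Level perpetuity: PV = C / r = €11,200.00 / 0.078 = €143,589.74

€143589.74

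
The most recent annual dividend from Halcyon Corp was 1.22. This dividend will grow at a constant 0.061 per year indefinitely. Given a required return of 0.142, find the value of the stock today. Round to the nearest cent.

D₁ = D₀ × (1 + g) = 1.22 × 1.061 = 1.2944
Growing perpetuity: P = D₁ / (r − g) = 1.2944 / (0.142 − 0.061) = 15.98

15.98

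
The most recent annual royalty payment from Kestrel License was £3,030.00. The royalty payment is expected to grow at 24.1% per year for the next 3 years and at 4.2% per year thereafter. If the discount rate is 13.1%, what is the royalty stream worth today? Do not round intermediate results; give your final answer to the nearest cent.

D_1 = 3760.23000
D_2 = 4666.44543
D_3 = 5791.05878
Terminal value at year 3: TV = D_3×(1+g_2)/(r−g_2) = 6034.28325/0.089 = 67800.93536
P_0 = D_1/(1+r)^1 + D_2/(1+r)^2 + D_3/(1+r)^3 + TV/(1+r)^3
    = 3324.69496 + 3648.05168 + 4002.85776 + 46864.91898 = 57840.52338

£57840.52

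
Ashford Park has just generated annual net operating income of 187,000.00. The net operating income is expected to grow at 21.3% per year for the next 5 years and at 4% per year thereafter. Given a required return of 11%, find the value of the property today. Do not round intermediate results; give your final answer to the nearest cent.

D_1 = 226831.00000
D_2 = 275146.00300
D_3 = 333752.10164
D_4 = 404841.29929
D_5 = 491072.49604
Terminal value at year 5: TV = D_5×(1+g_2)/(r−g_2) = 510715.39588/0.07 = 7295934.22683
P_0 = D_1/(1+r)^1 + D_2/(1+r)^2 + D_3/(1+r)^3 + D_4/(1+r)^4 + D_5/(1+r)^5 + TV/(1+r)^5
    = 204352.25225 + 223314.66845 + 244036.66021 + 266681.50345 + 291427.62495 + 4329781.85634 = 5559594.56565

5559594.57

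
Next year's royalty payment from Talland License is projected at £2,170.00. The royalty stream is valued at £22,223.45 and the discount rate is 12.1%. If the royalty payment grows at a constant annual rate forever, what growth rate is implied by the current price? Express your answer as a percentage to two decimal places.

P = D₁/(r−g) ⇒ g = r − D₁/P = 0.121 − £2,170.00/£22,223.45 = 0.023355

2.34%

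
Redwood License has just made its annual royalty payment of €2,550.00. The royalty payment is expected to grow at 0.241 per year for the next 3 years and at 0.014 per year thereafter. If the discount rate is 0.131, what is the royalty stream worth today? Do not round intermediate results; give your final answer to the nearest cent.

D_1 = 3164.55000
D_2 = 3927.20655
D_3 = 4873.66333
Terminal value at year 3: TV = D_3×(1+g_2)/(r−g_2) = 4941.89462/0.117 = 42238.41551
P_0 = D_1/(1+r)^1 + D_2/(1+r)^2 + D_3/(1+r)^3 + TV/(1+r)^3
    = 2798.01061 + 3070.14250 + 3368.74168 + 29195.76124 = 38432.65603

€38432.66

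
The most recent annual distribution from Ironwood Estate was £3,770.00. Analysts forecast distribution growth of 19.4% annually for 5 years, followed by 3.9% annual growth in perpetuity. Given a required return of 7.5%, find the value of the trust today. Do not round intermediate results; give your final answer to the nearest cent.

£210036.08

D_1 = 4501.38000
D_2 = 5374.64772
D_3 = 6417.32938
D_4 = 7662.29128
D_5 = 9148.77578
Terminal value at year 5: TV = D_5×(1+g_2)/(r−g_2) = 9505.57804/0.036 = 264043.83445
P_0 = D_1/(1+r)^1 + D_2/(1+r)^2 + D_3/(1+r)^3 + D_4/(1+r)^4 + D_5/(1+r)^5 + TV/(1+r)^5
    = 4187.33023 + 4650.85795 + 5165.69711 + 5737.52777 + 6372.65875 + 183922.01221 = 210036.08402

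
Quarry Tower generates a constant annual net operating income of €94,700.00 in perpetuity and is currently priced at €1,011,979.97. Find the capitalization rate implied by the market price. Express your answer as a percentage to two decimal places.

9.36%

P = C/r ⇒ r = C/P = €94,700.00/€1,011,979.97 = 0.093579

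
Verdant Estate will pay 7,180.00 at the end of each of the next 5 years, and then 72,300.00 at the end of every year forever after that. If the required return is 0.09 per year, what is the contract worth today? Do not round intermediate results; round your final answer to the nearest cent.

550039.24

PV of 5-year annuity: 7,180.00 × [1 − (1+0.09)^−5] / 0.09 = 27927.69607
Perpetuity value at year 5: 72,300.00 / 0.09 = 803333.33333
PV of perpetuity: 803333.33333 / (1+0.09)^5 = 522111.54699
Total PV = 27927.69607 + 522111.54699 = 550039.24306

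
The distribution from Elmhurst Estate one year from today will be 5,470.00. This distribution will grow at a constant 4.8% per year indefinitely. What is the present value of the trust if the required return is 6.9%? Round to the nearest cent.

260476.19

Growing perpetuity: P = D₁ / (r − g) = 5,470.0000 / (0.069 − 0.048) = 260,476.19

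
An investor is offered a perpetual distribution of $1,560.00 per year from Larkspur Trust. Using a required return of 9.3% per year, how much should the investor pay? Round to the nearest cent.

$16774.19

Level perpetuity: PV = C / r = $1,560.00 / 0.093 = $16,774.19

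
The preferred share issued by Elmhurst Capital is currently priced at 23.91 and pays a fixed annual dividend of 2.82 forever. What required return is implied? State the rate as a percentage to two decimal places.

11.79%

P = C/r ⇒ r = C/P = 2.82/23.91 = 0.117942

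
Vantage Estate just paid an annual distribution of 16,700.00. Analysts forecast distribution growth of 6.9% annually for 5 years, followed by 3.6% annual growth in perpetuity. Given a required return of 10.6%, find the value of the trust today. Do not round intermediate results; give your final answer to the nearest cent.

283977.16

D_1 = 17852.30000
D_2 = 19084.10870
D_3 = 20400.91220
D_4 = 21808.57514
D_5 = 23313.36683
Terminal value at year 5: TV = D_5×(1+g_2)/(r−g_2) = 24152.64803/0.07 = 345037.82904
P_0 = D_1/(1+r)^1 + D_2/(1+r)^2 + D_3/(1+r)^3 + D_4/(1+r)^4 + D_5/(1+r)^5 + TV/(1+r)^5
    = 16141.32007 + 15601.33016 + 15079.40501 + 14574.94029 + 14087.35187 + 208492.80764 = 283977.15503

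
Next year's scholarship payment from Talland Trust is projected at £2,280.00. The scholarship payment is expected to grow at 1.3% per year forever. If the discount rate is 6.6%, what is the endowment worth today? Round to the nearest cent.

£43018.87

Growing perpetuity: P = D₁ / (r − g) = £2,280.0000 / (0.066 − 0.013) = £43,018.87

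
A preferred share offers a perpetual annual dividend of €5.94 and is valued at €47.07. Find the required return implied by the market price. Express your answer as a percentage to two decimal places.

P = C/r ⇒ r = C/P = €5.94/€47.07 = 0.126195

12.62%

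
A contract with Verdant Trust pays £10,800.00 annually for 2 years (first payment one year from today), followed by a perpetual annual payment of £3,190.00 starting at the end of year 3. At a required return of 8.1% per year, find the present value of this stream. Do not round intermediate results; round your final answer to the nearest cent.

PV of 2-year annuity: £10,800.00 × [1 − (1+0.081)^−2] / 0.081 = 19232.88557
Perpetuity value at year 2: £3,190.00 / 0.081 = 39382.71605
PV of perpetuity: 39382.71605 / (1+0.081)^2 = 33701.89151
Total PV = 19232.88557 + 33701.89151 = 52934.77709

£52934.78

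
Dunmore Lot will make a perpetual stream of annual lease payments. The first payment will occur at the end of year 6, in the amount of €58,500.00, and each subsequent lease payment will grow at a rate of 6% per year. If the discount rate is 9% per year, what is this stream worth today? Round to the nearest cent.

€1267366.20

Value at end of year 5: C₁ / (r − g) = €58,500.00 / (0.09 − 0.06) = €1,950,000.0000
Discount to today: PV = €1,950,000.0000 / (1 + 0.09)^5 = €1,950,000.0000 / 1.538624 = €1,267,366.20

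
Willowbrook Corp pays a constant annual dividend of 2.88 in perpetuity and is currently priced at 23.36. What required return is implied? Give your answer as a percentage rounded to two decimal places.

12.33%

P = C/r ⇒ r = C/P = 2.88/23.36 = 0.123288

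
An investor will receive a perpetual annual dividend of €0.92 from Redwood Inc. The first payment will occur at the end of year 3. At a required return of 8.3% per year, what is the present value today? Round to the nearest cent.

Value at end of year 2: C / r = €0.92 / 0.083 = €11.0843
Discount to today: PV = €11.0843 / (1 + 0.083)^2 = €11.0843 / 1.172889 = €9.45

€9.45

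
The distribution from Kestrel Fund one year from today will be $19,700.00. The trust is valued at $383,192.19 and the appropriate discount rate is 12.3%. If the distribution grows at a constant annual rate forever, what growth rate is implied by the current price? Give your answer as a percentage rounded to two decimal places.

7.16%

P = D₁/(r−g) ⇒ g = r − D₁/P = 0.123 − $19,700.00/$383,192.19 = 0.071590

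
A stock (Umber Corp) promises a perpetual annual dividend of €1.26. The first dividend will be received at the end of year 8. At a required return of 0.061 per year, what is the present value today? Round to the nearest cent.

Value at end of year 7: C / r = €1.26 / 0.061 = €20.6557
Discount to today: PV = €20.6557 / (1 + 0.061)^7 = €20.6557 / 1.513588 = €13.65

€13.65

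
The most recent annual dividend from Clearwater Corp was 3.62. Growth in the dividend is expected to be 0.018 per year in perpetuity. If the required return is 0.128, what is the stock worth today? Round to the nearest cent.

33.50

D₁ = D₀ × (1 + g) = 3.62 × 1.018 = 3.6852
Growing perpetuity: P = D₁ / (r − g) = 3.6852 / (0.128 − 0.018) = 33.50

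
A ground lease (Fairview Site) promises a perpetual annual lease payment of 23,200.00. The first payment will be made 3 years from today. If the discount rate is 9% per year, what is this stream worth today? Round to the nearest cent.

216966.40

Value at end of year 2: C / r = 23,200.00 / 0.09 = 257,777.7778
Discount to today: PV = 257,777.7778 / (1 + 0.09)^2 = 257,777.7778 / 1.188100 = 216,966.40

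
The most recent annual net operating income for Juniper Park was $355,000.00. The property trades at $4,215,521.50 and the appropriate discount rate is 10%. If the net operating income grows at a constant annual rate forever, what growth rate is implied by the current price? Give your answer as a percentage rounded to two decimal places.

1.46%

P = D₀(1+g)/(r−g) ⇒ P(r−g) = D₀(1+g) ⇒ g(P+D₀) = P·r − D₀
g = (P·r − D₀)/(P + D₀) = ($4,215,521.50×0.1 − $355,000.00) / ($4,215,521.50 + $355,000.00) = 0.014561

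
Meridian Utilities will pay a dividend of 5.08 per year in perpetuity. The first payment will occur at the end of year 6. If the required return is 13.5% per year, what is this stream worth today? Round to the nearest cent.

19.98

Value at end of year 5: C / r = 5.08 / 0.135 = 37.6296
Discount to today: PV = 37.6296 / (1 + 0.135)^5 = 37.6296 / 1.883559 = 19.98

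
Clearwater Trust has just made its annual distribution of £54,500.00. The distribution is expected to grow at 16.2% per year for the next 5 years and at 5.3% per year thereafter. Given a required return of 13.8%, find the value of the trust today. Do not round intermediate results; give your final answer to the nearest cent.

£1039653.31

D_1 = 63329.00000
D_2 = 73588.29800
D_3 = 85509.60228
D_4 = 99362.15784
D_5 = 115458.82742
Terminal value at year 5: TV = D_5×(1+g_2)/(r−g_2) = 121578.14527/0.085 = 1430331.12081
P_0 = D_1/(1+r)^1 + D_2/(1+r)^2 + D_3/(1+r)^3 + D_4/(1+r)^4 + D_5/(1+r)^5 + TV/(1+r)^5
    = 55649.38489 + 56823.00987 + 58021.38618 + 59245.03580 + 60494.49174 + 749419.99769 = 1039653.30618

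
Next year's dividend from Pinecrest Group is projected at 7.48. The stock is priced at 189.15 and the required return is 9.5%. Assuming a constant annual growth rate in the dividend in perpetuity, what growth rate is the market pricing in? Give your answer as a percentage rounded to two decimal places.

P = D₁/(r−g) ⇒ g = r − D₁/P = 0.095 − 7.48/189.15 = 0.055455

5.55%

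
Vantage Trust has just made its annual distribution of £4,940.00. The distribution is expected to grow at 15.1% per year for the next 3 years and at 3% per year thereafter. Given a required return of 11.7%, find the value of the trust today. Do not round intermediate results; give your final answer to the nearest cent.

£79730.54

D_1 = 5685.94000
D_2 = 6544.51694
D_3 = 7532.73900
Terminal value at year 3: TV = D_3×(1+g_2)/(r−g_2) = 7758.72117/0.087 = 89180.70308
P_0 = D_1/(1+r)^1 + D_2/(1+r)^2 + D_3/(1+r)^3 + TV/(1+r)^3
    = 5090.36705 + 5245.31108 + 5404.97140 + 63989.89132 = 79730.54086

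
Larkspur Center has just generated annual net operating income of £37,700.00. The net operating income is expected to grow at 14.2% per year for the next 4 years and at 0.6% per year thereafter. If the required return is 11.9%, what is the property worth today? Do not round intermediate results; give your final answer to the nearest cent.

£522796.62

D_1 = 43053.40000
D_2 = 49166.98280
D_3 = 56148.69436
D_4 = 64121.80896
Terminal value at year 4: TV = D_4×(1+g_2)/(r−g_2) = 64506.53981/0.113 = 570854.33460
P_0 = D_1/(1+r)^1 + D_2/(1+r)^2 + D_3/(1+r)^3 + D_4/(1+r)^4 + TV/(1+r)^4
    = 38474.88829 + 39265.70369 + 40072.77356 + 40896.43200 + 364086.81939 = 522796.61694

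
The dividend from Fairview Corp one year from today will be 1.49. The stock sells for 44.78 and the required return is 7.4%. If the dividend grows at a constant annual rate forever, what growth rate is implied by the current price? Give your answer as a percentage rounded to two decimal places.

4.07%

P = D₁/(r−g) ⇒ g = r − D₁/P = 0.074 − 1.49/44.78 = 0.040726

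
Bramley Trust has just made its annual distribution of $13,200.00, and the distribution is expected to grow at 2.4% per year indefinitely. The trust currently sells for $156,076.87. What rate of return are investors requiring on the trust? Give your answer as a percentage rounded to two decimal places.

D₁ = $13,200.00 × 1.024 = $13,516.8000
P = D₁/(r − g) ⇒ r = D₁/P + g = $13,516.8000/$156,076.87 + 0.024 = 0.086603 + 0.024 = 0.110603

11.06%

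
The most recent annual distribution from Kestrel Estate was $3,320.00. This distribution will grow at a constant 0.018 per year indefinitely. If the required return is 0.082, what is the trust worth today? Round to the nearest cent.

D₁ = D₀ × (1 + g) = $3,320.00 × 1.018 = $3,379.7600
Growing perpetuity: P = D₁ / (r − g) = $3,379.7600 / (0.082 − 0.018) = $52,808.75

$52808.75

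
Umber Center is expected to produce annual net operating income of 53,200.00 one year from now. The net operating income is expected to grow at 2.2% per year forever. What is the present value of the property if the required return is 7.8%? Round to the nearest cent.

Growing perpetuity: P = D₁ / (r − g) = 53,200.0000 / (0.078 − 0.022) = 950,000.00

950000.00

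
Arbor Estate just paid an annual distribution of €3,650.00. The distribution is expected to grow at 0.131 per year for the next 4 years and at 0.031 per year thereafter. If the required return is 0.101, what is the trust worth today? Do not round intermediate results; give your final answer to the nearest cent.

€75484.49

D_1 = 4128.15000
D_2 = 4668.93765
D_3 = 5280.56848
D_4 = 5972.32295
Terminal value at year 4: TV = D_4×(1+g_2)/(r−g_2) = 6157.46496/0.07 = 87963.78521
P_0 = D_1/(1+r)^1 + D_2/(1+r)^2 + D_3/(1+r)^3 + D_4/(1+r)^4 + TV/(1+r)^4
    = 3749.45504 + 3851.62003 + 3956.56880 + 4064.37722 + 59862.47016 = 75484.49125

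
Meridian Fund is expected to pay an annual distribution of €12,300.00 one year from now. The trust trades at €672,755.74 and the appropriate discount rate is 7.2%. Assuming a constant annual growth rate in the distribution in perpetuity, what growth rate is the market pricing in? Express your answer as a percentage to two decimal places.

5.37%

P = D₁/(r−g) ⇒ g = r − D₁/P = 0.072 − €12,300.00/€672,755.74 = 0.053717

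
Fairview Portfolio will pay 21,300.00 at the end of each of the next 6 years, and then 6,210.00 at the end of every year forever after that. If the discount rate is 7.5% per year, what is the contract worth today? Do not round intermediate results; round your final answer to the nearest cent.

PV of 6-year annuity: 21,300.00 × [1 − (1+0.075)^−6] / 0.075 = 99978.92876
Perpetuity value at year 6: 6,210.00 / 0.075 = 82800.00000
PV of perpetuity: 82800.00000 / (1+0.075)^6 = 53651.21373
Total PV = 99978.92876 + 53651.21373 = 153630.14248

153630.14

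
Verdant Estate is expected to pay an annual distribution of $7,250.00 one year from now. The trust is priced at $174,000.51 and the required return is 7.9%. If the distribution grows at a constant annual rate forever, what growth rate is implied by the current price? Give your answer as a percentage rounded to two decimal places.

P = D₁/(r−g) ⇒ g = r − D₁/P = 0.079 − $7,250.00/$174,000.51 = 0.037333

3.73%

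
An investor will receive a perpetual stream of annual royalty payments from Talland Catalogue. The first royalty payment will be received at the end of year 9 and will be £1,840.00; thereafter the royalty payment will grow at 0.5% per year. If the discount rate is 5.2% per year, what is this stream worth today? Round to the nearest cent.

£26097.21

Value at end of year 8: C₁ / (r − g) = £1,840.00 / (0.052 − 0.005) = £39,148.9362
Discount to today: PV = £39,148.9362 / (1 + 0.052)^8 = £39,148.9362 / 1.500120 = £26,097.21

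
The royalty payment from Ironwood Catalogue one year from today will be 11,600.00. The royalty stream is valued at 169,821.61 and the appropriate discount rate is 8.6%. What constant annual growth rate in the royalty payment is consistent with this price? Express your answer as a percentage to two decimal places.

1.77%

P = D₁/(r−g) ⇒ g = r − D₁/P = 0.086 − 11,600.00/169,821.61 = 0.017693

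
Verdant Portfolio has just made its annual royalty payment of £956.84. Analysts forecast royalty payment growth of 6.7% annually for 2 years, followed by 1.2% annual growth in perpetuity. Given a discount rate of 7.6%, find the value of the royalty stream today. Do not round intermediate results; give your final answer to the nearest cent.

D_1 = 1020.94828
D_2 = 1089.35181
Terminal value at year 2: TV = D_2×(1+g_2)/(r−g_2) = 1102.42404/0.064 = 17225.37557
P_0 = D_1/(1+r)^1 + D_2/(1+r)^2 + TV/(1+r)^2
    = 948.83669 + 940.90033 + 14877.98639 = 16767.72341

£16767.72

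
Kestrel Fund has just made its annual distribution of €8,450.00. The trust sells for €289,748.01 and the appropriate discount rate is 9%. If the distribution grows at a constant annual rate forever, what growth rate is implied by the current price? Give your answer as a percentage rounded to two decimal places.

P = D₀(1+g)/(r−g) ⇒ P(r−g) = D₀(1+g) ⇒ g(P+D₀) = P·r − D₀
g = (P·r − D₀)/(P + D₀) = (€289,748.01×0.09 − €8,450.00) / (€289,748.01 + €8,450.00) = 0.059113

5.91%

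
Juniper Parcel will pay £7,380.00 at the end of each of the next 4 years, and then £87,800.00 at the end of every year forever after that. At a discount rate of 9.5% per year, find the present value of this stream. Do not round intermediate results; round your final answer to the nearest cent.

£666506.15

PV of 4-year annuity: £7,380.00 × [1 − (1+0.095)^−4] / 0.095 = 23649.07067
Perpetuity value at year 4: £87,800.00 / 0.095 = 924210.52632
PV of perpetuity: 924210.52632 / (1+0.095)^4 = 642857.08387
Total PV = 23649.07067 + 642857.08387 = 666506.15455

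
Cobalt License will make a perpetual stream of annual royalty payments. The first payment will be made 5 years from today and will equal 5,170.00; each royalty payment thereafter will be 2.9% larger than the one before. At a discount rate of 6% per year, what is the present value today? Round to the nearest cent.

Value at end of year 4: C₁ / (r − g) = 5,170.00 / (0.06 − 0.029) = 166,774.1935
Discount to today: PV = 166,774.1935 / (1 + 0.06)^4 = 166,774.1935 / 1.262477 = 132,100.78

132100.78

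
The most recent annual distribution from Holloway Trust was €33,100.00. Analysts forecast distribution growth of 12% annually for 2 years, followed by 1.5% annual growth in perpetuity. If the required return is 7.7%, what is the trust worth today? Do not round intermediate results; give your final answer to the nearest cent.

€656230.03

D_1 = 37072.00000
D_2 = 41520.64000
Terminal value at year 2: TV = D_2×(1+g_2)/(r−g_2) = 42143.44960/0.062 = 679733.05806
P_0 = D_1/(1+r)^1 + D_2/(1+r)^2 + TV/(1+r)^2
    = 34421.54132 + 35795.84613 + 586012.64221 = 656230.02965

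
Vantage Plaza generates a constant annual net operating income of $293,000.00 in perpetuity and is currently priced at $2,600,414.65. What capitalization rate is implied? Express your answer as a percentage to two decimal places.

11.27%

P = C/r ⇒ r = C/P = $293,000.00/$2,600,414.65 = 0.112674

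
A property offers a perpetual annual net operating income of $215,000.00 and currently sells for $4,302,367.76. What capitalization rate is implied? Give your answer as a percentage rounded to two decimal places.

5.00%

P = C/r ⇒ r = C/P = $215,000.00/$4,302,367.76 = 0.049972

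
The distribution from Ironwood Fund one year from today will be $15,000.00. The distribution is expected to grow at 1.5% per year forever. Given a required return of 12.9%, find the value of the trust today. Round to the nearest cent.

Growing perpetuity: P = D₁ / (r − g) = $15,000.0000 / (0.129 − 0.015) = $131,578.95

$131578.95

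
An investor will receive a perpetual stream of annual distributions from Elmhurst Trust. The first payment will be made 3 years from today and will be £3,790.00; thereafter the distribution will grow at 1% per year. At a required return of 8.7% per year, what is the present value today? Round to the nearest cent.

£41657.13

Value at end of year 2: C₁ / (r − g) = £3,790.00 / (0.087 − 0.01) = £49,220.7792
Discount to today: PV = £49,220.7792 / (1 + 0.087)^2 = £49,220.7792 / 1.181569 = £41,657.13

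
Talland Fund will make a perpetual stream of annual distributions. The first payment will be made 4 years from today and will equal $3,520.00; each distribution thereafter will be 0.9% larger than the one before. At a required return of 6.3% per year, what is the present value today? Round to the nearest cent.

$54268.66

Value at end of year 3: C₁ / (r − g) = $3,520.00 / (0.063 − 0.009) = $65,185.1852
Discount to today: PV = $65,185.1852 / (1 + 0.063)^3 = $65,185.1852 / 1.201157 = $54,268.66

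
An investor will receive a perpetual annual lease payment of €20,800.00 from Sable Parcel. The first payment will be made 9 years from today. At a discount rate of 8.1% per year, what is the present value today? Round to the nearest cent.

Value at end of year 8: C / r = €20,800.00 / 0.081 = €256,790.1235
Discount to today: PV = €256,790.1235 / (1 + 0.081)^8 = €256,790.1235 / 1.864685 = €137,712.31

€137712.31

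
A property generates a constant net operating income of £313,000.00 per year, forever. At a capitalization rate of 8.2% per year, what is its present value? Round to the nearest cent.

Level perpetuity: PV = C / r = £313,000.00 / 0.082 = £3,817,073.17

£3817073.17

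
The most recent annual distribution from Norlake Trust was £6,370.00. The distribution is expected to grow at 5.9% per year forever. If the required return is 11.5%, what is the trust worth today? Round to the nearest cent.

D₁ = D₀ × (1 + g) = £6,370.00 × 1.059 = £6,745.8300
Growing perpetuity: P = D₁ / (r − g) = £6,745.8300 / (0.115 − 0.059) = £120,461.25

£120461.25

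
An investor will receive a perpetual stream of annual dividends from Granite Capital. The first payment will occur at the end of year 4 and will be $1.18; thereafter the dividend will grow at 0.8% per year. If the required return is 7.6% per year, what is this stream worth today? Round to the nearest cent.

Value at end of year 3: C₁ / (r − g) = $1.18 / (0.076 − 0.008) = $17.3529
Discount to today: PV = $17.3529 / (1 + 0.076)^3 = $17.3529 / 1.245767 = $13.93

$13.93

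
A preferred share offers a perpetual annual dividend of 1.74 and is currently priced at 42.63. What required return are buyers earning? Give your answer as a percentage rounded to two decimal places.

P = C/r ⇒ r = C/P = 1.74/42.63 = 0.040816

4.08%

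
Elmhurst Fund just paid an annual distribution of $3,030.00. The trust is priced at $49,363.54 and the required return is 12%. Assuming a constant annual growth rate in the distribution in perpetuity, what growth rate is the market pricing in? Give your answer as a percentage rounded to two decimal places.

5.52%

P = D₀(1+g)/(r−g) ⇒ P(r−g) = D₀(1+g) ⇒ g(P+D₀) = P·r − D₀
g = (P·r − D₀)/(P + D₀) = ($49,363.54×0.12 − $3,030.00) / ($49,363.54 + $3,030.00) = 0.055229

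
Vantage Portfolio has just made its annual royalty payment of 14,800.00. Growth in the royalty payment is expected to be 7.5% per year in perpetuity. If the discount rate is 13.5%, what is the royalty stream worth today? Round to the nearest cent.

265166.67

D₁ = D₀ × (1 + g) = 14,800.00 × 1.075 = 15,910.0000
Growing perpetuity: P = D₁ / (r − g) = 15,910.0000 / (0.135 − 0.075) = 265,166.67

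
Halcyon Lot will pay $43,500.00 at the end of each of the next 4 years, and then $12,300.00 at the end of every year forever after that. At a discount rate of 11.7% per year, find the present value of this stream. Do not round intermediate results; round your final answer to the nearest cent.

$200495.39

PV of 4-year annuity: $43,500.00 × [1 − (1+0.117)^−4] / 0.117 = 132963.86867
Perpetuity value at year 4: $12,300.00 / 0.117 = 105128.20513
PV of perpetuity: 105128.20513 / (1+0.117)^4 = 67531.52502
Total PV = 132963.86867 + 67531.52502 = 200495.39369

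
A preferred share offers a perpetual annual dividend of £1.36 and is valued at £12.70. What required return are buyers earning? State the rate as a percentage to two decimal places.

P = C/r ⇒ r = C/P = £1.36/£12.70 = 0.107087

10.71%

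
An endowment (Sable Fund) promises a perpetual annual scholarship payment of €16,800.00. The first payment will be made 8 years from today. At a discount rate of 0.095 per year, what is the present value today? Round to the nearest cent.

Value at end of year 7: C / r = €16,800.00 / 0.095 = €176,842.1053
Discount to today: PV = €176,842.1053 / (1 + 0.095)^7 = €176,842.1053 / 1.887552 = €93,688.62

€93688.62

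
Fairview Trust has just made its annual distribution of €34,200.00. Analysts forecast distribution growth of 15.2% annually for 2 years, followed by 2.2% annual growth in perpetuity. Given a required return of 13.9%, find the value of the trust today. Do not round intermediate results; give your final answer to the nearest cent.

D_1 = 39398.40000
D_2 = 45386.95680
Terminal value at year 2: TV = D_2×(1+g_2)/(r−g_2) = 46385.46985/0.117 = 396457.00726
P_0 = D_1/(1+r)^1 + D_2/(1+r)^2 + TV/(1+r)^2
    = 34590.34241 + 34985.13999 + 305596.69292 = 375172.17532

€375172.18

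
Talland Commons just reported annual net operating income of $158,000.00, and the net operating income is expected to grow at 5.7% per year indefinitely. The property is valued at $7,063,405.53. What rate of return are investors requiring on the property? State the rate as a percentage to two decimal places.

D₁ = $158,000.00 × 1.057 = $167,006.0000
P = D₁/(r − g) ⇒ r = D₁/P + g = $167,006.0000/$7,063,405.53 + 0.057 = 0.023644 + 0.057 = 0.080644

8.06%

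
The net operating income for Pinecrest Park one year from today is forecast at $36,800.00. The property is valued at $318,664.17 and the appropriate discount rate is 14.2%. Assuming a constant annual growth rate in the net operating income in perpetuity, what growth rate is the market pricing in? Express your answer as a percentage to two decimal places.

2.65%

P = D₁/(r−g) ⇒ g = r − D₁/P = 0.142 − $36,800.00/$318,664.17 = 0.026518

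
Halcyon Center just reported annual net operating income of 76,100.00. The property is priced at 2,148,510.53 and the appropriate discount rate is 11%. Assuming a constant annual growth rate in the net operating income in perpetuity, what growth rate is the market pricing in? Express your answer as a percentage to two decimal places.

P = D₀(1+g)/(r−g) ⇒ P(r−g) = D₀(1+g) ⇒ g(P+D₀) = P·r − D₀
g = (P·r − D₀)/(P + D₀) = (2,148,510.53×0.11 − 76,100.00) / (2,148,510.53 + 76,100.00) = 0.072029

7.20%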